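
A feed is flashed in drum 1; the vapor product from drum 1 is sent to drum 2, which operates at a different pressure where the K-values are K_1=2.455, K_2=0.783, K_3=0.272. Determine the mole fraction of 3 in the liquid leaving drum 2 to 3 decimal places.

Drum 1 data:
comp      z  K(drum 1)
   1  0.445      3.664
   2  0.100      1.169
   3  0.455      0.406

x_3 (drum 2) = 0.573

Drum 1:
Let ψ₁ = V/F and solve Σ zᵢ(Kᵢ−1)/(1+ψ₁(Kᵢ−1)) = 0.
g(0) = ΣzᵢKᵢ − 1 = 0.932 and g(1) = 1 − Σzᵢ/Kᵢ = -0.328, so a root lies in (0, 1).
Newton iteration, ψ₁⁰ = 0.37:
  ψ₁ = 0.370: g = 0.2665, g' = -1.067 → ψ₁ = 0.620
  ψ₁ = 0.620: g = 0.0348, g' = -0.854 → ψ₁ = 0.660
  ψ₁ = 0.660: g = 0.0001, g' = -0.852 → ψ₁ = 0.661
Converged at ψ₁ = 0.661.
Drum-1 compositions:
  1: x = 0.161, y = 0.591
  2: x = 0.090, y = 0.105
  3: x = 0.749, y = 0.304
Drum-2 feed = drum-1 vapor: z₂ = (0.5908, 0.1052, 0.3040).
Drum 2:
Let ψ₂ = V/F and solve Σ zᵢ(Kᵢ−1)/(1+ψ₂(Kᵢ−1)) = 0.
g(0) = ΣzᵢKᵢ − 1 = 0.616 and g(1) = 1 − Σzᵢ/Kᵢ = -0.493, so a root lies in (0, 1).
Iterate (Newton) starting at ψ₂ = 0.5:
  ψ₂ = 0.500: g = 0.1240, g' = -0.824 → ψ₂ = 0.651
  ψ₂ = 0.651: g = -0.0054, g' = -0.918 → ψ₂ = 0.645
Converged at ψ₂ = 0.645.
  1: x = 0.305, y = 0.748
  2: x = 0.122, y = 0.096
  3: x = 0.573, y = 0.156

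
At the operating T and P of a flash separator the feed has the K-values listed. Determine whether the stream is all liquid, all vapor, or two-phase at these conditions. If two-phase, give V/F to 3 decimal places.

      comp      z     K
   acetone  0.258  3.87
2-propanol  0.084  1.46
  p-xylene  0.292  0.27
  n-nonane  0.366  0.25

ΣzᵢKᵢ = 1.291; Σzᵢ/Kᵢ = 2.670.
Both exceed 1, so a two-phase solution exists.
Rachford–Rice: g(ψ) = Σ zᵢ(Kᵢ−1)/(1+ψ(Kᵢ−1)) = 0.
Newton iteration, ψ⁰ = 0.56:
  ψ = 0.560: g = -0.5191, g' = -1.381 → ψ = 0.184
  ψ = 0.184: g = -0.0447, g' = -1.410 → ψ = 0.152
  ψ = 0.152: g = 0.0014, g' = -1.503 → ψ = 0.153
Converged at ψ = 0.153.

two-phase, V/F = 0.153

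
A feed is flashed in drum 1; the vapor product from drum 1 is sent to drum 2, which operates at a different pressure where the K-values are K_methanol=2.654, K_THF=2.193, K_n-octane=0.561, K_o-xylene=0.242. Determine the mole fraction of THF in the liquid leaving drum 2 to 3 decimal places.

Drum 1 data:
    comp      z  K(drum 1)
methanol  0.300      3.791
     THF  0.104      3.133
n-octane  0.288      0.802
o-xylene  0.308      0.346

x_THF (drum 2) = 0.079

Drum 1:
Let ψ₁ = V/F and solve Σ zᵢ(Kᵢ−1)/(1+ψ₁(Kᵢ−1)) = 0.
Feasibility: ΣzᵢKᵢ = 1.801, Σzᵢ/Kᵢ = 1.362 — both > 1, two phases present.
Newton iteration, ψ₁⁰ = 0.6:
  ψ₁ = 0.600: g = 0.0141, g' = -0.789 → ψ₁ = 0.618
Converged at ψ₁ = 0.618.
Drum-1 compositions:
  methanol: x = 0.110, y = 0.417
  THF: x = 0.045, y = 0.141
  n-octane: x = 0.328, y = 0.263
  o-xylene: x = 0.517, y = 0.179
Drum-2 feed = drum-1 vapor: z₂ = (0.4174, 0.1406, 0.2632, 0.1788).
Drum 2:
Let ψ₂ = V/F and solve Σ zᵢ(Kᵢ−1)/(1+ψ₂(Kᵢ−1)) = 0.
Feasibility: ΣzᵢKᵢ = 1.607, Σzᵢ/Kᵢ = 1.430 — both > 1, two phases present.
Newton iteration, ψ₂⁰ = 0.57:
  ψ₂ = 0.570: g = 0.0624, g' = -0.782 → ψ₂ = 0.650
  ψ₂ = 0.650: g = -0.0015, g' = -0.827 → ψ₂ = 0.648
Converged at ψ₂ = 0.648.
  methanol: x = 0.201, y = 0.535
  THF: x = 0.079, y = 0.174
  n-octane: x = 0.368, y = 0.206
  o-xylene: x = 0.351, y = 0.085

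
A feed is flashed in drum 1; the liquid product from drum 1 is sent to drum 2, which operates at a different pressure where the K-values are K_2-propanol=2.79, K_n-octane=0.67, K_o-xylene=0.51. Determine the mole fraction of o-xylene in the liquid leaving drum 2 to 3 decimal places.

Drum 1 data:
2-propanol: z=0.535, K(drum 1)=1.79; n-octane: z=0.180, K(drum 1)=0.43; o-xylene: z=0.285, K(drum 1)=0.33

x_o-xylene (drum 2) = 0.529

Drum 1:
Rachford–Rice: g(ψ₁) = Σ zᵢ(Kᵢ−1)/(1+ψ₁(Kᵢ−1)) = 0.
g(0) = ΣzᵢKᵢ − 1 = 0.129 and g(1) = 1 − Σzᵢ/Kᵢ = -0.581, so a root lies in (0, 1).
Newton–Raphson from ψ₁ = 0.38:
  ψ₁ = 0.380: g = -0.0621, g' = -0.523 → ψ₁ = 0.261
  ψ₁ = 0.261: g = -0.0017, g' = -0.498 → ψ₁ = 0.258
Converged at ψ₁ = 0.258.
Drum-1 compositions:
  2-propanol: x = 0.444, y = 0.796
  n-octane: x = 0.211, y = 0.091
  o-xylene: x = 0.345, y = 0.114
Drum-2 feed = drum-1 liquid: z₂ = (0.4445, 0.2110, 0.3445).
Drum 2:
Material balance + equilibrium reduce to Σ zᵢ(Kᵢ−1)/(1+ψ₂(Kᵢ−1)) = 0.
g(0) = ΣzᵢKᵢ − 1 = 0.557 and g(1) = 1 − Σzᵢ/Kᵢ = -0.150, so a root lies in (0, 1).
Newton–Raphson from ψ₂ = 0.5:
  ψ₂ = 0.500: g = 0.1128, g' = -0.575 → ψ₂ = 0.696
  ψ₂ = 0.696: g = 0.0075, g' = -0.512 → ψ₂ = 0.711
Converged at ψ₂ = 0.711.
  2-propanol: x = 0.196, y = 0.546
  n-octane: x = 0.276, y = 0.185
  o-xylene: x = 0.529, y = 0.270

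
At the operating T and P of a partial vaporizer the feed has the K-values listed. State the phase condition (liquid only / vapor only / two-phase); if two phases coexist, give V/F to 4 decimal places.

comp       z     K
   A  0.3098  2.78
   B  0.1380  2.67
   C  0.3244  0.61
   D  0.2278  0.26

ΣzᵢKᵢ = 1.4868; Σzᵢ/Kᵢ = 1.5711.
Both exceed 1, so a two-phase solution exists.
Material balance + equilibrium reduce to Σ zᵢ(Kᵢ−1)/(1+ψ(Kᵢ−1)) = 0.
Newton–Raphson from ψ = 0.5:
  ψ = 0.5000: g = -0.00738, g' = -0.7795 → ψ = 0.4905
Converged at ψ = 0.4905.

two-phase, V/F = 0.4905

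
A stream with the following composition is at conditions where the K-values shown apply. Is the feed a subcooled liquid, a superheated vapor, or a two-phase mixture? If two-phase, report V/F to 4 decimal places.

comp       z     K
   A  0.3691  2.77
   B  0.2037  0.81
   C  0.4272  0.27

two-phase, V/F = 0.2845

ΣzᵢKᵢ = 1.3027; Σzᵢ/Kᵢ = 1.9670.
Both exceed 1, so a two-phase solution exists.
Material balance + equilibrium reduce to Σ zᵢ(Kᵢ−1)/(1+ψ(Kᵢ−1)) = 0.
Iterate (Newton) starting at ψ = 0.49:
  ψ = 0.4900: g = -0.17834, g' = -0.8924 → ψ = 0.2902
  ψ = 0.2902: g = -0.00499, g' = -0.8794 → ψ = 0.2845
Converged at ψ = 0.2845.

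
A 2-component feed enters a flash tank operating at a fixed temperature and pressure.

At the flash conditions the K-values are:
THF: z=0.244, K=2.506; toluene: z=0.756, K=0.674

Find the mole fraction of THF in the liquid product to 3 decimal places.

x_THF = 0.178

Iterate (Newton) starting at ψ = 0.5:
  ψ = 0.500: g = -0.0848, g' = -0.295 → ψ = 0.212
  ψ = 0.212: g = 0.0137, g' = -0.411 → ψ = 0.246
Converged at ψ = 0.246.
Compositions from xᵢ = zᵢ/(1+ψ(Kᵢ−1)), yᵢ = Kᵢxᵢ:
  THF: x = 0.178, y = 0.446
  toluene: x = 0.822, y = 0.554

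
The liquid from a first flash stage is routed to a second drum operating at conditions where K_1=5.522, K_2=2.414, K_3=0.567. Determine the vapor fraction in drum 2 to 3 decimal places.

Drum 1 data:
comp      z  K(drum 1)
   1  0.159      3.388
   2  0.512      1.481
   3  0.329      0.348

Drum 1:
Let ψ₁ = V/F and solve Σ zᵢ(Kᵢ−1)/(1+ψ₁(Kᵢ−1)) = 0.
Check two-phase: ΣzᵢKᵢ = 1.411 > 1 and Σzᵢ/Kᵢ = 1.338 > 1, so g(0) = 0.411 > 0 and g(1) = -0.338 < 0.
Newton iteration, ψ₁⁰ = 0.5:
  ψ₁ = 0.500: g = 0.0533, g' = -0.573 → ψ₁ = 0.593
  ψ₁ = 0.593: g = -0.0010, g' = -0.599 → ψ₁ = 0.591
Converged at ψ₁ = 0.591.
Drum-1 compositions:
  1: x = 0.066, y = 0.223
  2: x = 0.399, y = 0.590
  3: x = 0.535, y = 0.186
Drum-2 feed = drum-1 liquid: z₂ = (0.0659, 0.3986, 0.5355).
Drum 2:
Material balance + equilibrium reduce to Σ zᵢ(Kᵢ−1)/(1+ψ₂(Kᵢ−1)) = 0.
Feasibility: ΣzᵢKᵢ = 1.630, Σzᵢ/Kᵢ = 1.121 — both > 1, two phases present.
Iterate (Newton) starting at ψ₂ = 0.5:
  ψ₂ = 0.500: g = 0.1257, g' = -0.564 → ψ₂ = 0.723
  ψ₂ = 0.723: g = 0.0110, g' = -0.482 → ψ₂ = 0.746
Converged at ψ₂ = 0.746.
  1: x = 0.015, y = 0.083
  2: x = 0.194, y = 0.468
  3: x = 0.791, y = 0.448

V/F (drum 2) = 0.746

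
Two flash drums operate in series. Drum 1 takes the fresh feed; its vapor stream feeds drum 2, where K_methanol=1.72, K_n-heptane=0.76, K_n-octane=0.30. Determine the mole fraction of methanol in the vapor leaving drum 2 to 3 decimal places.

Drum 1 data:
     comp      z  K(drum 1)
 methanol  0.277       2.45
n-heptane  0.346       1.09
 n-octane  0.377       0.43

y_methanol (drum 2) = 0.635

Drum 1:
Let ψ₁ = V/F and solve Σ zᵢ(Kᵢ−1)/(1+ψ₁(Kᵢ−1)) = 0.
g(0) = ΣzᵢKᵢ − 1 = 0.218 and g(1) = 1 − Σzᵢ/Kᵢ = -0.307, so a root lies in (0, 1).
Iterate (Newton) starting at ψ₁ = 0.7:
  ψ₁ = 0.700: g = -0.1289, g' = -0.485 → ψ₁ = 0.434
  ψ₁ = 0.434: g = -0.0091, g' = -0.438 → ψ₁ = 0.413
Converged at ψ₁ = 0.413.
Drum-1 compositions:
  methanol: x = 0.173, y = 0.424
  n-heptane: x = 0.334, y = 0.364
  n-octane: x = 0.493, y = 0.212
Drum-2 feed = drum-1 vapor: z₂ = (0.4243, 0.3636, 0.2121).
Drum 2:
Newton–Raphson from ψ₂ = 0.5:
  ψ₂ = 0.500: g = -0.1029, g' = -0.392 → ψ₂ = 0.237
  ψ₂ = 0.237: g = -0.0097, g' = -0.333 → ψ₂ = 0.208
Converged at ψ₂ = 0.208.
  methanol: x = 0.369, y = 0.635
  n-heptane: x = 0.383, y = 0.291
  n-octane: x = 0.248, y = 0.074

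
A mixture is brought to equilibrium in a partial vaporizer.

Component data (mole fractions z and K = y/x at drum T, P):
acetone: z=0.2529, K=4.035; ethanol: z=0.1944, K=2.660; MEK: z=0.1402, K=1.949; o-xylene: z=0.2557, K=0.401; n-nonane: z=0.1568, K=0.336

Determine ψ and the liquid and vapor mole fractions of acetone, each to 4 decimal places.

ψ = 0.7181, x_acetone = 0.0795, y_acetone = 0.3210

Let ψ = V/F and solve Σ zᵢ(Kᵢ−1)/(1+ψ(Kᵢ−1)) = 0.
Feasibility: ΣzᵢKᵢ = 1.9660, Σzᵢ/Kᵢ = 1.3120 — both > 1, two phases present.
Newton–Raphson from ψ = 0.5:
  ψ = 0.5000: g = 0.19695, g' = -0.9275 → ψ = 0.7123
  ψ = 0.7123: g = 0.00527, g' = -0.9185 → ψ = 0.7181
Converged at ψ = 0.7181.
Compositions from xᵢ = zᵢ/(1+ψ(Kᵢ−1)), yᵢ = Kᵢxᵢ:
  acetone: x = 0.0795, y = 0.3210
  ethanol: x = 0.0887, y = 0.2359
  MEK: x = 0.0834, y = 0.1625
  o-xylene: x = 0.4487, y = 0.1799
  n-nonane: x = 0.2997, y = 0.1007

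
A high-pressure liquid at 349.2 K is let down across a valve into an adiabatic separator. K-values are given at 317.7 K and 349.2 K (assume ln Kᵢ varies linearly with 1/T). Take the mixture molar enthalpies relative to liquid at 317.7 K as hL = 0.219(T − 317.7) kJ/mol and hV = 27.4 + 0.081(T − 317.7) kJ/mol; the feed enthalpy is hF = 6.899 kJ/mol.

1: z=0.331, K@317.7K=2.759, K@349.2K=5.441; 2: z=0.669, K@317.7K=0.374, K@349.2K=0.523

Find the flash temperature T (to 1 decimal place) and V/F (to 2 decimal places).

T = 322.1 K, V/F = 0.22

Adiabatic flash: solve Rachford–Rice at each trial T, then check hF = ψ·hV(T) + (1−ψ)·hL(T).
  T = 317.7 K: K = (2.759, 0.374), RR gives ψ = 0.148, H_out = 4.067 kJ/mol
  T = 349.2 K: K = (5.441, 0.523), RR gives ψ = 0.543, H_out = 19.423 kJ/mol
  T = 333.4 K: K = (3.933, 0.446), RR gives ψ = 0.369, H_out = 12.747 kJ/mol
  T = 325.5 K: K = (3.304, 0.409), RR gives ψ = 0.270, H_out = 8.805 kJ/mol
  T = 321.6 K: K = (3.023, 0.391), RR gives ψ = 0.213, H_out = 6.575 kJ/mol
  T = 323.6 K: K = (3.165, 0.400), RR gives ψ = 0.243, H_out = 7.749 kJ/mol
  T = 322.6 K: K = (3.093, 0.396), RR gives ψ = 0.228, H_out = 7.170 kJ/mol
Linear interpolation between T = 321.6 (H_out = 6.575) and T = 322.6 (H_out = 7.170) on hF = 6.899 gives T ≈ 322.1 K, at which ψ = 0.22.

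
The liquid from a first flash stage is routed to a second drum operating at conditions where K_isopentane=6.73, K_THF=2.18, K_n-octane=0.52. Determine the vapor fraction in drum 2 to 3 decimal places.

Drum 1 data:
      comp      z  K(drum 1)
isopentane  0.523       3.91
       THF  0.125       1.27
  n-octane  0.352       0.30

Drum 1:
Let ψ₁ = V/F and solve Σ zᵢ(Kᵢ−1)/(1+ψ₁(Kᵢ−1)) = 0.
Feasibility: ΣzᵢKᵢ = 2.309, Σzᵢ/Kᵢ = 1.406 — both > 1, two phases present.
Iterate (Newton) starting at ψ₁ = 0.5:
  ψ₁ = 0.500: g = 0.2706, g' = -1.150 → ψ₁ = 0.735
  ψ₁ = 0.735: g = 0.0052, g' = -1.188 → ψ₁ = 0.740
Converged at ψ₁ = 0.740.
Drum-1 compositions:
  isopentane: x = 0.166, y = 0.649
  THF: x = 0.104, y = 0.132
  n-octane: x = 0.730, y = 0.219
Drum-2 feed = drum-1 liquid: z₂ = (0.1659, 0.1042, 0.7299).
Drum 2:
Let ψ₂ = V/F and solve Σ zᵢ(Kᵢ−1)/(1+ψ₂(Kᵢ−1)) = 0.
Check two-phase: ΣzᵢKᵢ = 1.723 > 1 and Σzᵢ/Kᵢ = 1.476 > 1, so g(0) = 0.723 > 0 and g(1) = -0.476 < 0.
Newton–Raphson from ψ₂ = 0.66:
  ψ₂ = 0.660: g = -0.2449, g' = -0.644 → ψ₂ = 0.280
  ψ₂ = 0.280: g = 0.0527, g' = -1.110 → ψ₂ = 0.327
  ψ₂ = 0.327: g = 0.0035, g' = -0.971 → ψ₂ = 0.331
Converged at ψ₂ = 0.331.
  isopentane: x = 0.057, y = 0.385
  THF: x = 0.075, y = 0.163
  n-octane: x = 0.868, y = 0.451

V/F (drum 2) = 0.331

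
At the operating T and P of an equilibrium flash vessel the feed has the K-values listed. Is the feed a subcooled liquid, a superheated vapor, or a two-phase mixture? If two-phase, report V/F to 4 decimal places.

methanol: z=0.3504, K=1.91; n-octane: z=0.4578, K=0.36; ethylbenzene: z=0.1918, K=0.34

subcooled liquid

ΣzᵢKᵢ = 0.8993; Σzᵢ/Kᵢ = 2.0192.
Since ΣzᵢKᵢ < 1 the mixture is below its bubble point — single liquid phase.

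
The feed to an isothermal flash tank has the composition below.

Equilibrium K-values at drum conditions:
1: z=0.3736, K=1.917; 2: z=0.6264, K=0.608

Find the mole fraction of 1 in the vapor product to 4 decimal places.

y_1 = 0.5741

Let ψ = V/F and solve Σ zᵢ(Kᵢ−1)/(1+ψ(Kᵢ−1)) = 0.
g(0) = ΣzᵢKᵢ − 1 = 0.0970 and g(1) = 1 − Σzᵢ/Kᵢ = -0.2252, so a root lies in (0, 1).
Iterate (Newton) starting at ψ = 0.38:
  ψ = 0.3800: g = -0.03447, g' = -0.3057 → ψ = 0.2672
  ψ = 0.2672: g = 0.00088, g' = -0.3228 → ψ = 0.2700
Converged at ψ = 0.2700.
Compositions from xᵢ = zᵢ/(1+ψ(Kᵢ−1)), yᵢ = Kᵢxᵢ:
  1: x = 0.2995, y = 0.5741
  2: x = 0.7005, y = 0.4259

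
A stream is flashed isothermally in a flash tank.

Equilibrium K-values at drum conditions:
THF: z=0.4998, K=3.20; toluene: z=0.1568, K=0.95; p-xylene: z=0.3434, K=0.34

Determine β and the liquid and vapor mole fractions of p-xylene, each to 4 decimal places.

β = 0.7039, x_p-xylene = 0.6414, y_p-xylene = 0.2181

Rachford–Rice: g(β) = Σ zᵢ(Kᵢ−1)/(1+β(Kᵢ−1)) = 0.
g(0) = ΣzᵢKᵢ − 1 = 0.8651 and g(1) = 1 − Σzᵢ/Kᵢ = -0.3312, so a root lies in (0, 1).
Newton–Raphson from β = 0.51:
  β = 0.5100: g = 0.16849, g' = -0.8775 → β = 0.7020
  β = 0.7020: g = 0.00171, g' = -0.8934 → β = 0.7039
Converged at β = 0.7039.
Compositions from xᵢ = zᵢ/(1+β(Kᵢ−1)), yᵢ = Kᵢxᵢ:
  THF: x = 0.1961, y = 0.6275
  toluene: x = 0.1625, y = 0.1544
  p-xylene: x = 0.6414, y = 0.2181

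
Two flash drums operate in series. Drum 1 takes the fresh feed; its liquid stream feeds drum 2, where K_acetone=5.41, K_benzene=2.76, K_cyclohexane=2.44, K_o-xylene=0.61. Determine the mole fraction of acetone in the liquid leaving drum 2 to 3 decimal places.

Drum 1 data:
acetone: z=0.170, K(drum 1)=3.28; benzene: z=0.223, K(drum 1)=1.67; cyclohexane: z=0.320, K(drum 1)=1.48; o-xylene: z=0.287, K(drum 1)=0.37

x_acetone (drum 2) = 0.013

Drum 1:
Material balance + equilibrium reduce to Σ zᵢ(Kᵢ−1)/(1+ψ₁(Kᵢ−1)) = 0.
Check two-phase: ΣzᵢKᵢ = 1.510 > 1 and Σzᵢ/Kᵢ = 1.177 > 1, so g(0) = 0.510 > 0 and g(1) = -0.177 < 0.
Newton–Raphson from ψ₁ = 0.5:
  ψ₁ = 0.500: g = 0.1530, g' = -0.540 → ψ₁ = 0.783
  ψ₁ = 0.783: g = -0.0082, g' = -0.640 → ψ₁ = 0.770
Converged at ψ₁ = 0.770.
Drum-1 compositions:
  acetone: x = 0.062, y = 0.202
  benzene: x = 0.147, y = 0.246
  cyclohexane: x = 0.234, y = 0.346
  o-xylene: x = 0.558, y = 0.206
Drum-2 feed = drum-1 liquid: z₂ = (0.0617, 0.1471, 0.2336, 0.5576).
Drum 2:
Newton iteration, ψ₂⁰ = 0.5:
  ψ₂ = 0.500: g = 0.1480, g' = -0.540 → ψ₂ = 0.774
  ψ₂ = 0.774: g = 0.0188, g' = -0.426 → ψ₂ = 0.818
  ψ₂ = 0.818: g = 0.0002, g' = -0.418 → ψ₂ = 0.819
Converged at ψ₂ = 0.819.
  acetone: x = 0.013, y = 0.072
  benzene: x = 0.060, y = 0.166
  cyclohexane: x = 0.107, y = 0.262
  o-xylene: x = 0.819, y = 0.500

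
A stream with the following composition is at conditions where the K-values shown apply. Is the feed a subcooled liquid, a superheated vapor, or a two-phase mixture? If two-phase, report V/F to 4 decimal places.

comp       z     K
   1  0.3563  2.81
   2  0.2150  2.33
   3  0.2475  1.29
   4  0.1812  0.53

ΣzᵢKᵢ = 1.9175; Σzᵢ/Kᵢ = 0.7528.
Since Σzᵢ/Kᵢ < 1 the mixture is above its dew point — single vapor phase.

superheated vapor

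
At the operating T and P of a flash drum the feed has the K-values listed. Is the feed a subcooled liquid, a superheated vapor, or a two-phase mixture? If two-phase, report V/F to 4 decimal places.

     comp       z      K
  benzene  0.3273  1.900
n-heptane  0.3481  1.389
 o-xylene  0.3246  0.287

ΣzᵢKᵢ = 1.1985; Σzᵢ/Kᵢ = 1.5539.
Both exceed 1, so a two-phase solution exists.
Rachford–Rice: g(ψ) = Σ zᵢ(Kᵢ−1)/(1+ψ(Kᵢ−1)) = 0.
Newton iteration, ψ⁰ = 0.45:
  ψ = 0.4500: g = -0.01588, g' = -0.5302 → ψ = 0.4200
  ψ = 0.4200: g = -0.00024, g' = -0.5148 → ψ = 0.4196
Converged at ψ = 0.4196.

two-phase, V/F = 0.4196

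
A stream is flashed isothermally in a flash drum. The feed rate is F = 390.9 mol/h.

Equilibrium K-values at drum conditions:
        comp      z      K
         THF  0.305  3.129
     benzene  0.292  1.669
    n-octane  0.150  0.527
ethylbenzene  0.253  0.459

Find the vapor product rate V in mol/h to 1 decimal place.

Let β = V/F and solve Σ zᵢ(Kᵢ−1)/(1+β(Kᵢ−1)) = 0.
Check two-phase: ΣzᵢKᵢ = 1.637 > 1 and Σzᵢ/Kᵢ = 1.108 > 1, so g(0) = 0.637 > 0 and g(1) = -0.108 < 0.
Iterate (Newton) starting at β = 0.41:
  β = 0.410: g = 0.2361, g' = -0.649 → β = 0.774
  β = 0.774: g = 0.0265, g' = -0.557 → β = 0.822
  β = 0.822: g = -0.0002, g' = -0.567 → β = 0.821
Converged at β = 0.821.
Then V = β·F = 0.8213·390.9 = 321.0 mol/h and L = F − V = 69.9 mol/h.

V = 321.0 mol/h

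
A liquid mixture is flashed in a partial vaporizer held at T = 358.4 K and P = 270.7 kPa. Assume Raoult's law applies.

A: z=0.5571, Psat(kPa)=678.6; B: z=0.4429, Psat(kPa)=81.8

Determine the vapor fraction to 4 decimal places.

ψ = 0.5044

Raoult's law: Kᵢ = Pᵢˢᵃᵗ/P = Pᵢˢᵃᵗ/270.7.
  K_A = 678.6/270.7 = 2.506834, K_B = 81.8/270.7 = 0.302180
Binary case is linear: z₁(K₁−1)(1+ψ(K₂−1)) + z₂(K₂−1)(1+ψ(K₁−1)) = 0
⇒ ψ = [z₁(K₁−1)+z₂(K₂−1)] / [−(K₁−1)(K₂−1)] = 0.53039/1.05150 = 0.5044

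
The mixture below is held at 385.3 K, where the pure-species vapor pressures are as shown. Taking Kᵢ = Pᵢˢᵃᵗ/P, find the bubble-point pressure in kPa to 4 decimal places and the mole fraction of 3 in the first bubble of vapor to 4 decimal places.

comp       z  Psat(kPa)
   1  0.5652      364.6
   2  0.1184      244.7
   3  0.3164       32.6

At the bubble point ψ → 0, so ΣzᵢKᵢ = 1 with Kᵢ = Pᵢˢᵃᵗ/P ⇒ P = ΣzᵢPᵢˢᵃᵗ.
P = 0.5652·364.6 + 0.1184·244.7 + 0.3164·32.6 = 245.3590 kPa
yᵢ = zᵢPᵢˢᵃᵗ/P ⇒ y_3 = 0.3164·32.6/245.3590 = 0.0420

Pbub = 245.3590 kPa, y_3 = 0.0420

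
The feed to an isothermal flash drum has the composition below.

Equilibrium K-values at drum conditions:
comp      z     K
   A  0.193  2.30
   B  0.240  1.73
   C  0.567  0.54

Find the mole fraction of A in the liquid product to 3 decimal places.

x_A = 0.132

Let ψ = V/F and solve Σ zᵢ(Kᵢ−1)/(1+ψ(Kᵢ−1)) = 0.
g(0) = ΣzᵢKᵢ − 1 = 0.165 and g(1) = 1 − Σzᵢ/Kᵢ = -0.273, so a root lies in (0, 1).
Newton iteration, ψ⁰ = 0.5:
  ψ = 0.500: g = -0.0583, g' = -0.391 → ψ = 0.351
  ψ = 0.351: g = 0.0008, g' = -0.406 → ψ = 0.353
Converged at ψ = 0.353.
Compositions from xᵢ = zᵢ/(1+ψ(Kᵢ−1)), yᵢ = Kᵢxᵢ:
  A: x = 0.132, y = 0.304
  B: x = 0.191, y = 0.330
  C: x = 0.677, y = 0.365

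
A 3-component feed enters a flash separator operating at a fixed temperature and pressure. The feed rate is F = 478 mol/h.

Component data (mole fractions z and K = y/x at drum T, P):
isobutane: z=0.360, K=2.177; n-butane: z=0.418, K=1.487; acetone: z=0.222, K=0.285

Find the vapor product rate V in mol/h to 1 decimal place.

V = 378.7 mol/h

Let ψ = V/F and solve Σ zᵢ(Kᵢ−1)/(1+ψ(Kᵢ−1)) = 0.
g(0) = ΣzᵢKᵢ − 1 = 0.469 and g(1) = 1 − Σzᵢ/Kᵢ = -0.225, so a root lies in (0, 1).
Newton–Raphson from ψ = 0.61:
  ψ = 0.610: g = 0.1221, g' = -0.585 → ψ = 0.819
  ψ = 0.819: g = -0.0215, g' = -0.840 → ψ = 0.793
  ψ = 0.793: g = -0.0007, g' = -0.791 → ψ = 0.792
Converged at ψ = 0.792.
Then V = ψ·F = 0.7923·478 = 378.7 mol/h and L = F − V = 99.3 mol/h.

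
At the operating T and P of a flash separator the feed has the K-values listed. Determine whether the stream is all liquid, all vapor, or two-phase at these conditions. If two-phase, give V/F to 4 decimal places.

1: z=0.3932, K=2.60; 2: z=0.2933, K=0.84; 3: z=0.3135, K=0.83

all vapor

ΣzᵢKᵢ = 1.5289; Σzᵢ/Kᵢ = 0.8781.
Since Σzᵢ/Kᵢ < 1 the mixture is above its dew point — single vapor phase.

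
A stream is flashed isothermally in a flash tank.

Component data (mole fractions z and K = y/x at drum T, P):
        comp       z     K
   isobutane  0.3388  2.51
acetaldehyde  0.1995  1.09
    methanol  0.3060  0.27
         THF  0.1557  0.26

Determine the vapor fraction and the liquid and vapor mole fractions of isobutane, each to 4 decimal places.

Material balance + equilibrium reduce to Σ zᵢ(Kᵢ−1)/(1+ψ(Kᵢ−1)) = 0.
g(0) = ΣzᵢKᵢ − 1 = 0.1909 and g(1) = 1 − Σzᵢ/Kᵢ = -1.0502, so a root lies in (0, 1).
Newton iteration, ψ⁰ = 0.69:
  ψ = 0.6900: g = -0.41807, g' = -1.2047 → ψ = 0.3430
  ψ = 0.3430: g = -0.09794, g' = -0.7801 → ψ = 0.2174
  ψ = 0.2174: g = -0.00009, g' = -0.7909 → ψ = 0.2173
Converged at ψ = 0.2173.
Compositions from xᵢ = zᵢ/(1+ψ(Kᵢ−1)), yᵢ = Kᵢxᵢ:
  isobutane: x = 0.2551, y = 0.6403
  acetaldehyde: x = 0.1957, y = 0.2133
  methanol: x = 0.3637, y = 0.0982
  THF: x = 0.1855, y = 0.0482

ψ = 0.2173, x_isobutane = 0.2551, y_isobutane = 0.6403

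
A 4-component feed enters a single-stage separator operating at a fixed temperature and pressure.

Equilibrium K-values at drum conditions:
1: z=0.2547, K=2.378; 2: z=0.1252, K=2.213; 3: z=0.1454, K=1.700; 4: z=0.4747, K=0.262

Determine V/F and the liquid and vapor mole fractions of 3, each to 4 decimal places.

Rachford–Rice: g(V/F) = Σ zᵢ(Kᵢ−1)/(1+V/F(Kᵢ−1)) = 0.
Check two-phase: ΣzᵢKᵢ = 1.2543 > 1 and Σzᵢ/Kᵢ = 2.0610 > 1, so g(0) = 0.2543 > 0 and g(1) = -1.0610 < 0.
Newton–Raphson from V/F = 0.35:
  V/F = 0.3500: g = -0.04720, g' = -0.8268 → V/F = 0.2929
  V/F = 0.2929: g = -0.00039, g' = -0.8156 → V/F = 0.2924
Converged at V/F = 0.2924.
Compositions from xᵢ = zᵢ/(1+V/F(Kᵢ−1)), yᵢ = Kᵢxᵢ:
  1: x = 0.1815, y = 0.4317
  2: x = 0.0924, y = 0.2045
  3: x = 0.1207, y = 0.2052
  4: x = 0.6054, y = 0.1586

V/F = 0.2924, x_3 = 0.1207, y_3 = 0.2052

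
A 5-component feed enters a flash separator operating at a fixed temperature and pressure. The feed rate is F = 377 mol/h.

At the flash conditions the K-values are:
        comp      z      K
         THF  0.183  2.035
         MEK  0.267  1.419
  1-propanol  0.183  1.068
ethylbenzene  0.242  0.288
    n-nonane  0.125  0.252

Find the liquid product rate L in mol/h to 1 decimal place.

L = 335.1 mol/h

Newton–Raphson from β = 0.5:
  β = 0.500: g = -0.1876, g' = -0.592 → β = 0.183
  β = 0.183: g = -0.0311, g' = -0.436 → β = 0.112
  β = 0.112: g = -0.0003, g' = -0.429 → β = 0.111
Converged at β = 0.111.
Then V = β·F = 0.1112·377 = 41.9 mol/h and L = F − V = 335.1 mol/h.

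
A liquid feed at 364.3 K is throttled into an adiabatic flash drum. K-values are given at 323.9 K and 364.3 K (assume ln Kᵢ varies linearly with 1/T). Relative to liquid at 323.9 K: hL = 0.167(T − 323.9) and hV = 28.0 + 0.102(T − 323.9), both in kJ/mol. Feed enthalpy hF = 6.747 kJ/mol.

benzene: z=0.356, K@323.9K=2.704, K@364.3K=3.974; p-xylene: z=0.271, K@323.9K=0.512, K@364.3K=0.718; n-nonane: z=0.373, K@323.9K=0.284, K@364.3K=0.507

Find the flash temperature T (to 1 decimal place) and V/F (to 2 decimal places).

Adiabatic flash: solve Rachford–Rice at each trial T, then check hF = ψ·hV(T) + (1−ψ)·hL(T).
  T = 323.9 K: K = (2.704, 0.512, 0.284), RR gives ψ = 0.194, H_out = 5.422 kJ/mol
  T = 364.3 K: K = (3.974, 0.718, 0.507), RR gives ψ = 0.645, H_out = 23.103 kJ/mol
  T = 344.1 K: K = (3.315, 0.612, 0.386), RR gives ψ = 0.400, H_out = 14.048 kJ/mol
  T = 334.0 K: K = (3.003, 0.561, 0.333), RR gives ψ = 0.297, H_out = 9.809 kJ/mol
  T = 328.9 K: K = (2.851, 0.536, 0.307), RR gives ψ = 0.245, H_out = 7.628 kJ/mol
  T = 326.4 K: K = (2.777, 0.524, 0.296), RR gives ψ = 0.220, H_out = 6.536 kJ/mol
  T = 327.6 K: K = (2.812, 0.530, 0.301), RR gives ψ = 0.232, H_out = 7.063 kJ/mol
Linear interpolation between T = 326.4 (H_out = 6.536) and T = 327.6 (H_out = 7.063) on hF = 6.747 gives T ≈ 326.9 K, at which ψ = 0.22.

T = 326.9 K, V/F = 0.22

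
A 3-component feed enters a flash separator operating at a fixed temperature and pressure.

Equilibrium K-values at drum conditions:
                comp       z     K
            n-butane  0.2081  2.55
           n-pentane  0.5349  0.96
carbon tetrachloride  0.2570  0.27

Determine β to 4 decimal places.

β = 0.2104

Newton–Raphson from β = 0.34:
  β = 0.3400: g = -0.06000, g' = -0.4576 → β = 0.2089
  β = 0.2089: g = 0.00073, g' = -0.4769 → β = 0.2104
Converged at β = 0.2104.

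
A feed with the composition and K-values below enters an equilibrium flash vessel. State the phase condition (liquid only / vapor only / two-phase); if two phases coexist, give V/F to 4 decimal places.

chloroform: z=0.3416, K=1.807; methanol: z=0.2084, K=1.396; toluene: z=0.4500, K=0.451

two-phase, V/F = 0.2998

ΣzᵢKᵢ = 1.1111; Σzᵢ/Kᵢ = 1.3361.
Both exceed 1, so a two-phase solution exists.
Let ψ = V/F and solve Σ zᵢ(Kᵢ−1)/(1+ψ(Kᵢ−1)) = 0.
Newton–Raphson from ψ = 0.49:
  ψ = 0.4900: g = -0.07130, g' = -0.3910 → ψ = 0.3076
  ψ = 0.3076: g = -0.00285, g' = -0.3651 → ψ = 0.2998
Converged at ψ = 0.2998.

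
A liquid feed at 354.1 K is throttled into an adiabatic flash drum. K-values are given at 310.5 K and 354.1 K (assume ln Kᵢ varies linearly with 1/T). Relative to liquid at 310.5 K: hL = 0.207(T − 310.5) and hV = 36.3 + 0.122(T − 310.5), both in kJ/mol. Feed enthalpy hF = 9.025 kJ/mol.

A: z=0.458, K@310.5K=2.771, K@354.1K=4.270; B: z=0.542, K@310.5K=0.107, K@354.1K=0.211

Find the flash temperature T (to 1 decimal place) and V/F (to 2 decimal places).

Adiabatic flash: solve Rachford–Rice at each trial T, then check hF = ψ·hV(T) + (1−ψ)·hL(T).
  T = 310.5 K: K = (2.771, 0.107), RR gives ψ = 0.207, H_out = 7.508 kJ/mol
  T = 354.1 K: K = (4.270, 0.211), RR gives ψ = 0.415, H_out = 22.543 kJ/mol
  T = 332.3 K: K = (3.489, 0.154), RR gives ψ = 0.323, H_out = 15.652 kJ/mol
  T = 321.4 K: K = (3.121, 0.129), RR gives ψ = 0.270, H_out = 11.820 kJ/mol
  T = 315.9 K: K = (2.942, 0.118), RR gives ψ = 0.240, H_out = 9.719 kJ/mol
  T = 313.2 K: K = (2.856, 0.112), RR gives ψ = 0.224, H_out = 8.635 kJ/mol
  T = 314.5 K: K = (2.898, 0.115), RR gives ψ = 0.232, H_out = 9.162 kJ/mol
Linear interpolation between T = 313.2 (H_out = 8.635) and T = 314.5 (H_out = 9.162) on hF = 9.025 gives T ≈ 314.2 K, at which ψ = 0.23.

T = 314.2 K, V/F = 0.23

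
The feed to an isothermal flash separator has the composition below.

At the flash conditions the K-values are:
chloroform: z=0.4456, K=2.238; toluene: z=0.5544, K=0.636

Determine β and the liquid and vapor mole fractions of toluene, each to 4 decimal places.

Let β = V/F and solve Σ zᵢ(Kᵢ−1)/(1+β(Kᵢ−1)) = 0.
Check two-phase: ΣzᵢKᵢ = 1.3499 > 1 and Σzᵢ/Kᵢ = 1.0708 > 1, so g(0) = 0.3499 > 0 and g(1) = -0.0708 < 0.
Binary case is linear: z₁(K₁−1)(1+β(K₂−1)) + z₂(K₂−1)(1+β(K₁−1)) = 0
⇒ β = [z₁(K₁−1)+z₂(K₂−1)] / [−(K₁−1)(K₂−1)] = 0.34985/0.45063 = 0.7764
Compositions from xᵢ = zᵢ/(1+β(Kᵢ−1)), yᵢ = Kᵢxᵢ:
  chloroform: x = 0.2272, y = 0.5085
  toluene: x = 0.7728, y = 0.4915

β = 0.7764, x_toluene = 0.7728, y_toluene = 0.4915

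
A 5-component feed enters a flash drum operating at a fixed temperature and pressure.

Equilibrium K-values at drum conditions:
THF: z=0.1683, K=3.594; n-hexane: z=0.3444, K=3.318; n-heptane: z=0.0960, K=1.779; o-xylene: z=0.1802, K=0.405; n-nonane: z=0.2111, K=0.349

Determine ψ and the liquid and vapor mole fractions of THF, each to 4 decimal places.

Let ψ = V/F and solve Σ zᵢ(Kᵢ−1)/(1+ψ(Kᵢ−1)) = 0.
Feasibility: ΣzᵢKᵢ = 2.0650, Σzᵢ/Kᵢ = 1.2544 — both > 1, two phases present.
Newton iteration, ψ⁰ = 0.5:
  ψ = 0.5000: g = 0.25728, g' = -0.9677 → ψ = 0.7659
  ψ = 0.7659: g = 0.00962, g' = -0.9612 → ψ = 0.7759
  ψ = 0.7759: g = -0.00004, g' = -0.9691 → ψ = 0.7758
Converged at ψ = 0.7758.
Compositions from xᵢ = zᵢ/(1+ψ(Kᵢ−1)), yᵢ = Kᵢxᵢ:
  THF: x = 0.0559, y = 0.2008
  n-hexane: x = 0.1231, y = 0.4084
  n-heptane: x = 0.0598, y = 0.1064
  o-xylene: x = 0.3347, y = 0.1356
  n-nonane: x = 0.4265, y = 0.1489

ψ = 0.7758, x_THF = 0.0559, y_THF = 0.2008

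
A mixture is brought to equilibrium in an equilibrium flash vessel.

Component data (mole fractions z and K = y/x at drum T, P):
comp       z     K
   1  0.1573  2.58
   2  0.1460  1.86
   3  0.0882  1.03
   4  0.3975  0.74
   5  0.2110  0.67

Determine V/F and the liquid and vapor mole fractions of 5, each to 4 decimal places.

Material balance + equilibrium reduce to Σ zᵢ(Kᵢ−1)/(1+V/F(Kᵢ−1)) = 0.
g(0) = ΣzᵢKᵢ − 1 = 0.2038 and g(1) = 1 − Σzᵢ/Kᵢ = -0.0772, so a root lies in (0, 1).
Newton iteration, V/F⁰ = 0.45:
  V/F = 0.4500: g = 0.03958, g' = -0.2565 → V/F = 0.6043
  V/F = 0.6043: g = 0.00277, g' = -0.2233 → V/F = 0.6167
  V/F = 0.6167: g = 0.00001, g' = -0.2212 → V/F = 0.6168
Converged at V/F = 0.6168.
Compositions from xᵢ = zᵢ/(1+V/F(Kᵢ−1)), yᵢ = Kᵢxᵢ:
  1: x = 0.0797, y = 0.2055
  2: x = 0.0954, y = 0.1774
  3: x = 0.0866, y = 0.0892
  4: x = 0.4734, y = 0.3503
  5: x = 0.2649, y = 0.1775

V/F = 0.6168, x_5 = 0.2649, y_5 = 0.1775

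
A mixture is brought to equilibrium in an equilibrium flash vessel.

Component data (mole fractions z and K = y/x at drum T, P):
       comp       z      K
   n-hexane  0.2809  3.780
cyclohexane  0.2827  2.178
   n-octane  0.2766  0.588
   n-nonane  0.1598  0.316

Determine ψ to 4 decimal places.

ψ = 0.8029

Rachford–Rice: g(ψ) = Σ zᵢ(Kᵢ−1)/(1+ψ(Kᵢ−1)) = 0.
Check two-phase: ΣzᵢKᵢ = 1.8907 > 1 and Σzᵢ/Kᵢ = 1.1802 > 1, so g(0) = 0.8907 > 0 and g(1) = -0.1802 < 0.
Iterate (Newton) starting at ψ = 0.5:
  ψ = 0.5000: g = 0.22668, g' = -0.7826 → ψ = 0.7897
  ψ = 0.7897: g = 0.01033, g' = -0.7746 → ψ = 0.8030
  ψ = 0.8030: g = -0.00006, g' = -0.7842 → ψ = 0.8029
Converged at ψ = 0.8029.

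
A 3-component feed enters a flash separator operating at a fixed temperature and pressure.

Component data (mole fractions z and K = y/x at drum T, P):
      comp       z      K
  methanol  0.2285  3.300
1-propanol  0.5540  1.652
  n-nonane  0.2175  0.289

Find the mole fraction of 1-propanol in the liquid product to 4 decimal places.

Material balance + equilibrium reduce to Σ zᵢ(Kᵢ−1)/(1+V/F(Kᵢ−1)) = 0.
Check two-phase: ΣzᵢKᵢ = 1.7321 > 1 and Σzᵢ/Kᵢ = 1.1572 > 1, so g(0) = 0.7321 > 0 and g(1) = -0.1572 < 0.
Iterate (Newton) starting at V/F = 0.5:
  V/F = 0.5000: g = 0.27690, g' = -0.6601 → V/F = 0.9195
  V/F = 0.9195: g = -0.05205, g' = -1.1337 → V/F = 0.8736
  V/F = 0.8736: g = -0.00335, g' = -0.9949 → V/F = 0.8702
Converged at V/F = 0.8702.
Compositions from xᵢ = zᵢ/(1+V/F(Kᵢ−1)), yᵢ = Kᵢxᵢ:
  methanol: x = 0.0761, y = 0.2512
  1-propanol: x = 0.3535, y = 0.5839
  n-nonane: x = 0.5704, y = 0.1648

x_1-propanol = 0.3535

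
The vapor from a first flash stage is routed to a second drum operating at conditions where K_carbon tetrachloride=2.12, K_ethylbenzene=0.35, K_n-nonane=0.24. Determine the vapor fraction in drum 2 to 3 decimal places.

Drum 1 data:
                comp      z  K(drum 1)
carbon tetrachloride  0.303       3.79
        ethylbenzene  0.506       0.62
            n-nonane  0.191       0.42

Drum 1:
Newton–Raphson from ψ₁ = 0.5:
  ψ₁ = 0.500: g = -0.0404, g' = -0.650 → ψ₁ = 0.438
  ψ₁ = 0.438: g = 0.0014, g' = -0.699 → ψ₁ = 0.440
Converged at ψ₁ = 0.440.
Drum-1 compositions:
  carbon tetrachloride: x = 0.136, y = 0.516
  ethylbenzene: x = 0.608, y = 0.377
  n-nonane: x = 0.256, y = 0.108
Drum-2 feed = drum-1 vapor: z₂ = (0.5156, 0.3767, 0.1077).
Drum 2:
Let ψ₂ = V/F and solve Σ zᵢ(Kᵢ−1)/(1+ψ₂(Kᵢ−1)) = 0.
g(0) = ΣzᵢKᵢ − 1 = 0.251 and g(1) = 1 − Σzᵢ/Kᵢ = -0.768, so a root lies in (0, 1).
Newton iteration, ψ₂⁰ = 0.5:
  ψ₂ = 0.500: g = -0.1245, g' = -0.777 → ψ₂ = 0.340
  ψ₂ = 0.340: g = -0.0062, g' = -0.715 → ψ₂ = 0.331
Converged at ψ₂ = 0.331.
  carbon tetrachloride: x = 0.376, y = 0.797
  ethylbenzene: x = 0.480, y = 0.168
  n-nonane: x = 0.144, y = 0.035

V/F (drum 2) = 0.331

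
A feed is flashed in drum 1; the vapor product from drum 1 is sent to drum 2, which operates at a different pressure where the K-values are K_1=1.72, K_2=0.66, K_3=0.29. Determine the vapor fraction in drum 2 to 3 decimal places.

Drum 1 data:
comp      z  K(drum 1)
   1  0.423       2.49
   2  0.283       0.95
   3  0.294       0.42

Drum 1:
Material balance + equilibrium reduce to Σ zᵢ(Kᵢ−1)/(1+ψ₁(Kᵢ−1)) = 0.
Feasibility: ΣzᵢKᵢ = 1.446, Σzᵢ/Kᵢ = 1.168 — both > 1, two phases present.
Newton iteration, ψ₁⁰ = 0.5:
  ψ₁ = 0.500: g = 0.1065, g' = -0.505 → ψ₁ = 0.711
  ψ₁ = 0.711: g = 0.0013, g' = -0.509 → ψ₁ = 0.713
Converged at ψ₁ = 0.713.
Drum-1 compositions:
  1: x = 0.205, y = 0.511
  2: x = 0.293, y = 0.279
  3: x = 0.501, y = 0.211
Drum-2 feed = drum-1 vapor: z₂ = (0.5106, 0.2788, 0.2106).
Drum 2:
Let ψ₂ = V/F and solve Σ zᵢ(Kᵢ−1)/(1+ψ₂(Kᵢ−1)) = 0.
Check two-phase: ΣzᵢKᵢ = 1.123 > 1 and Σzᵢ/Kᵢ = 1.446 > 1, so g(0) = 0.123 > 0 and g(1) = -0.446 < 0.
Iterate (Newton) starting at ψ₂ = 0.5:
  ψ₂ = 0.500: g = -0.0757, g' = -0.445 → ψ₂ = 0.330
  ψ₂ = 0.330: g = -0.0050, g' = -0.395 → ψ₂ = 0.317
Converged at ψ₂ = 0.317.
  1: x = 0.416, y = 0.715
  2: x = 0.313, y = 0.206
  3: x = 0.272, y = 0.079

V/F (drum 2) = 0.317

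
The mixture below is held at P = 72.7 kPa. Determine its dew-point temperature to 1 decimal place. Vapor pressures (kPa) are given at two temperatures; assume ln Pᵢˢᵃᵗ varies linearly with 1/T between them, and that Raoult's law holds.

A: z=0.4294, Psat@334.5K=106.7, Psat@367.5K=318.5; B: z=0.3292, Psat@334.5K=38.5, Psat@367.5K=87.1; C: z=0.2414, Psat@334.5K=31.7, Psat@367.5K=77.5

Dew-point temperature: Σzᵢ·P/Pᵢˢᵃᵗ(T) = 1. Interpolate ln Pᵢˢᵃᵗ = aᵢ + bᵢ/T.
  T = 334.5 K: ΣzᵢP/Pᵢˢᵃᵗ = 1.4678
  T = 367.5 K: ΣzᵢP/Pᵢˢᵃᵗ = 0.5992
  T = 351.0 K: ΣzᵢP/Pᵢˢᵃᵗ = 0.9172
  T = 342.8 K: ΣzᵢP/Pᵢˢᵃᵗ = 1.1517
  T = 346.9 K: ΣzᵢP/Pᵢˢᵃᵗ = 1.0263
  T = 348.9 K: ΣzᵢP/Pᵢˢᵃᵗ = 0.9712
  T = 347.9 K: ΣzᵢP/Pᵢˢᵃᵗ = 0.9983
Interpolating between 346.9 K and 347.9 K gives T ≈ 347.8 K.

T = 347.8 K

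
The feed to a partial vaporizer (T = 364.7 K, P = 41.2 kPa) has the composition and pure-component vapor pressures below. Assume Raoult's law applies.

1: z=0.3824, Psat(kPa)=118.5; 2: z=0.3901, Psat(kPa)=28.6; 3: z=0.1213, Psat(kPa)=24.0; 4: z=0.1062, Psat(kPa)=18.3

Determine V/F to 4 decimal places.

Raoult's law: Kᵢ = Pᵢˢᵃᵗ/P = Pᵢˢᵃᵗ/41.2.
  K_1 = 118.5/41.2 = 2.876214, K_2 = 28.6/41.2 = 0.694175, K_3 = 24.0/41.2 = 0.582524, K_4 = 18.3/41.2 = 0.444175
Newton–Raphson from V/F = 0.5:
  V/F = 0.5000: g = 0.08360, g' = -0.5059 → V/F = 0.6653
  V/F = 0.6653: g = 0.00559, g' = -0.4470 → V/F = 0.6778
Converged at V/F = 0.6778.

V/F = 0.6778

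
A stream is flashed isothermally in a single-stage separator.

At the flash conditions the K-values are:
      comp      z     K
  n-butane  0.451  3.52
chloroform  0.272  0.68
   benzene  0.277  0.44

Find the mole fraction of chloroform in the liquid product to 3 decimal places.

Rachford–Rice: g(ψ) = Σ zᵢ(Kᵢ−1)/(1+ψ(Kᵢ−1)) = 0.
Feasibility: ΣzᵢKᵢ = 1.894, Σzᵢ/Kᵢ = 1.158 — both > 1, two phases present.
Iterate (Newton) starting at ψ = 0.5:
  ψ = 0.500: g = 0.1838, g' = -0.768 → ψ = 0.739
  ψ = 0.739: g = 0.0182, g' = -0.650 → ψ = 0.767
Converged at ψ = 0.767.
Compositions from xᵢ = zᵢ/(1+ψ(Kᵢ−1)), yᵢ = Kᵢxᵢ:
  n-butane: x = 0.154, y = 0.541
  chloroform: x = 0.361, y = 0.245
  benzene: x = 0.486, y = 0.214

x_chloroform = 0.361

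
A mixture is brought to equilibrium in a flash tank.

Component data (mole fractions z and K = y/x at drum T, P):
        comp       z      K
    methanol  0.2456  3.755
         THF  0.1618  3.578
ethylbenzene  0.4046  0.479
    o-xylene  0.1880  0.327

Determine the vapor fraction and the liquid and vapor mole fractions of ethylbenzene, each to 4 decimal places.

ψ = 0.4904, x_ethylbenzene = 0.5435, y_ethylbenzene = 0.2603

Let ψ = V/F and solve Σ zᵢ(Kᵢ−1)/(1+ψ(Kᵢ−1)) = 0.
Feasibility: ΣzᵢKᵢ = 1.7564, Σzᵢ/Kᵢ = 1.5302 — both > 1, two phases present.
Newton iteration, ψ⁰ = 0.5:
  ψ = 0.5000: g = -0.00892, g' = -0.9293 → ψ = 0.4904
Converged at ψ = 0.4904.
Compositions from xᵢ = zᵢ/(1+ψ(Kᵢ−1)), yᵢ = Kᵢxᵢ:
  methanol: x = 0.1045, y = 0.3922
  THF: x = 0.0715, y = 0.2557
  ethylbenzene: x = 0.5435, y = 0.2603
  o-xylene: x = 0.2806, y = 0.0918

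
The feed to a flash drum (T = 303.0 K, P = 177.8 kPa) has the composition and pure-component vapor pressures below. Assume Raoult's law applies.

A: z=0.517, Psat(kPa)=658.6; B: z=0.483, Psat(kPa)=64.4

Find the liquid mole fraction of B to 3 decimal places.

x_B = 0.809

Raoult's law: Kᵢ = Pᵢˢᵃᵗ/P = Pᵢˢᵃᵗ/177.8.
  K_A = 658.6/177.8 = 3.70416, K_B = 64.4/177.8 = 0.36220
Let ψ = V/F and solve Σ zᵢ(Kᵢ−1)/(1+ψ(Kᵢ−1)) = 0.
Check two-phase: ΣzᵢKᵢ = 2.090 > 1 and Σzᵢ/Kᵢ = 1.473 > 1, so g(0) = 1.090 > 0 and g(1) = -0.473 < 0.
Binary case is linear: z₁(K₁−1)(1+ψ(K₂−1)) + z₂(K₂−1)(1+ψ(K₁−1)) = 0
⇒ ψ = [z₁(K₁−1)+z₂(K₂−1)] / [−(K₁−1)(K₂−1)] = 1.0900/1.7247 = 0.632
Compositions from xᵢ = zᵢ/(1+ψ(Kᵢ−1)), yᵢ = Kᵢxᵢ:
  A: x = 0.191, y = 0.707
  B: x = 0.809, y = 0.293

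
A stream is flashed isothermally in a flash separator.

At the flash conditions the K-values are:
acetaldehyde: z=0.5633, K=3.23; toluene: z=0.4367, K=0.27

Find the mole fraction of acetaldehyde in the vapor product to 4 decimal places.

y_acetaldehyde = 0.7966

Newton–Raphson from ψ = 0.39:
  ψ = 0.3900: g = 0.22618, g' = -1.2562 → ψ = 0.5701
  ψ = 0.5701: g = 0.00707, g' = -1.2257 → ψ = 0.5758
Converged at ψ = 0.5758.
Compositions from xᵢ = zᵢ/(1+ψ(Kᵢ−1)), yᵢ = Kᵢxᵢ:
  acetaldehyde: x = 0.2466, y = 0.7966
  toluene: x = 0.7534, y = 0.2034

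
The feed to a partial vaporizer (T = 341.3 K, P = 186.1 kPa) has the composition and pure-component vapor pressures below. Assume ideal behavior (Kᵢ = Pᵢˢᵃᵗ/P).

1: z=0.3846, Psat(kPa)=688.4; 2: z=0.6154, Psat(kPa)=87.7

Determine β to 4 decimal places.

Raoult's law: Kᵢ = Pᵢˢᵃᵗ/P = Pᵢˢᵃᵗ/186.1.
  K_1 = 688.4/186.1 = 3.699087, K_2 = 87.7/186.1 = 0.471252
Rachford–Rice: g(β) = Σ zᵢ(Kᵢ−1)/(1+β(Kᵢ−1)) = 0.
Feasibility: ΣzᵢKᵢ = 1.7127, Σzᵢ/Kᵢ = 1.4099 — both > 1, two phases present.
Binary case is linear: z₁(K₁−1)(1+β(K₂−1)) + z₂(K₂−1)(1+β(K₁−1)) = 0
⇒ β = [z₁(K₁−1)+z₂(K₂−1)] / [−(K₁−1)(K₂−1)] = 0.71268/1.42714 = 0.4994

β = 0.4994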